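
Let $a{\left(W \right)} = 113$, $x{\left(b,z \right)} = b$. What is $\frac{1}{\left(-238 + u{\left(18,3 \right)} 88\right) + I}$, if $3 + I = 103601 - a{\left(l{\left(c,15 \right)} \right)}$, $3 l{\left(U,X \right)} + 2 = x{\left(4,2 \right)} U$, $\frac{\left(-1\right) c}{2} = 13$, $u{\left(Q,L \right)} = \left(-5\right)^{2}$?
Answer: $\frac{1}{105447} \approx 9.4834 \cdot 10^{-6}$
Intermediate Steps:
$u{\left(Q,L \right)} = 25$
$c = -26$ ($c = \left(-2\right) 13 = -26$)
$l{\left(U,X \right)} = - \frac{2}{3} + \frac{4 U}{3}$
$I = 103485$ ($I = -3 + \left(103601 - 113\right) = -3 + 103488 = 103485$)
$\frac{1}{\left(-238 + u{\left(18,3 \right)} 88\right) + I} = \frac{1}{\left(-238 + 25 \cdot 88\right) + 103485} = \frac{1}{\left(-238 + 2200\right) + 103485} = \frac{1}{1962 + 103485} = \frac{1}{105447}$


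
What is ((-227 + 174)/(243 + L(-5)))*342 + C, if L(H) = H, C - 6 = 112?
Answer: 4979/119 ≈ 41.840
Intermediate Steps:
C = 118 (C = 6 + 112 = 118)
((-227 + 174)/(243 + L(-5)))*342 + C = ((-227 + 174)/(243 - 5))*342 + 118 = -53/238*342 + 118 = -9063/119 + 118 = 4979/119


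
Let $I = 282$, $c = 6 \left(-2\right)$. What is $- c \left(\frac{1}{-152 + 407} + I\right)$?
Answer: $\frac{287644}{85} \approx 3384.0$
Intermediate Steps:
$c = -12$
$- c \left(\frac{1}{-152 + 407} + I\right) = - \left(-12\right) \left(\frac{1}{-152 + 407} + 282\right) = - \left(-12\right) \left(\frac{1}{255} + 282\right) = - \frac{\left(-12\right) 71911}{255} = \left(-1\right) \left(- \frac{287644}{85}\right) = \frac{287644}{85}$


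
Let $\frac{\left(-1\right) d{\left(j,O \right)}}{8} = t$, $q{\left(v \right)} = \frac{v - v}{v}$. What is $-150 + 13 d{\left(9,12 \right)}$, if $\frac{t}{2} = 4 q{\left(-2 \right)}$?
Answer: $-150$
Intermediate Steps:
$q{\left(v \right)} = 0$ ($q{\left(v \right)} = \frac{0}{v} = 0$)
$t = 0$ ($t = 2 \cdot 4 \cdot 0 = 2 \cdot 0 = 0$)
$d{\left(j,O \right)} = 0$ ($d{\left(j,O \right)} = \left(-8\right) 0 = 0$)
$-150 + 13 d{\left(9,12 \right)} = -150 + 13 \cdot 0 = -150 + 0 = -150$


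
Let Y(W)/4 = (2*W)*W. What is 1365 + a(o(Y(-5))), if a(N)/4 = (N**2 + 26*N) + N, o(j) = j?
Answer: 182965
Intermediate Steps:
Y(W) = 8*W**2 (Y(W) = 4*((2*W)*W) = 4*(2*W**2) = 8*W**2)
a(N) = 4*N**2 + 108*N (a(N) = 4*((N**2 + 26*N) + N) = 4*(N**2 + 27*N) = 4*N**2 + 108*N)
1365 + a(o(Y(-5))) = 1365 + 4*(8*(-5)**2)*(27 + 8*(-5)**2) = 1365 + 4*(8*25)*(27 + 8*25) = 1365 + 4*200*(27 + 200) = 1365 + 4*200*227 = 1365 + 181600 = 182965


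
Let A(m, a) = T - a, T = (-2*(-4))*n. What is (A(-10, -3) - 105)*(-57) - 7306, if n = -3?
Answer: -124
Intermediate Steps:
T = -24 (T = -2*(-4)*(-3) = 8*(-3) = -24)
A(m, a) = -24 - a
(A(-10, -3) - 105)*(-57) - 7306 = ((-24 - 1*(-3)) - 105)*(-57) - 7306 = ((-24 + 3) - 105)*(-57) - 7306 = (-21 - 105)*(-57) - 7306 = -126*(-57) - 7306 = 7182 - 7306 = -124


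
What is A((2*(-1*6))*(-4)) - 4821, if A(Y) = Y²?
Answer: -2517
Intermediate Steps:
A((2*(-1*6))*(-4)) - 4821 = ((2*(-1*6))*(-4))² - 4821 = ((2*(-6))*(-4))² - 4821 = (-12*(-4))² - 4821 = 48² - 4821 = 2304 - 4821 = -2517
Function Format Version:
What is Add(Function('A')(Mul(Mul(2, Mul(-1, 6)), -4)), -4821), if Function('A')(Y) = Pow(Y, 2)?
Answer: -2517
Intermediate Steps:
Add(Function('A')(Mul(Mul(2, Mul(-1, 6)), -4)), -4821) = Add(Pow(Mul(Mul(2, Mul(-1, 6)), -4), 2), -4821) = Add(Pow(Mul(Mul(2, -6), -4), 2), -4821) = Add(Pow(Mul(-12, -4), 2), -4821) = Add(Pow(48, 2), -4821) = Add(2304, -4821) = -2517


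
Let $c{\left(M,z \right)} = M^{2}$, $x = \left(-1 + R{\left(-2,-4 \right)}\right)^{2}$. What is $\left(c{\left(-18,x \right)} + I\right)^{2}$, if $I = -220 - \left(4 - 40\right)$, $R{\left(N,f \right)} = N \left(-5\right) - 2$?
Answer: $19600$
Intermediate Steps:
$R{\left(N,f \right)} = -2 - 5 N$ ($R{\left(N,f \right)} = - 5 N - 2 = -2 - 5 N$)
$x = 49$ ($x = \left(-1 - -8\right)^{2} = \left(-1 + \left(-2 + 10\right)\right)^{2} = \left(-1 + 8\right)^{2} = 7^{2} = 49$)
$I = -184$ ($I = -220 - \left(4 - 40\right) = -220 - -36 = -220 + 36 = -184$)
$\left(c{\left(-18,x \right)} + I\right)^{2} = \left(\left(-18\right)^{2} - 184\right)^{2} = \left(324 - 184\right)^{2} = 140^{2} = 19600$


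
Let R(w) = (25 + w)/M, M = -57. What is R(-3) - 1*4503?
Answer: -256693/57 ≈ -4503.4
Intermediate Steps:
R(w) = -25/57 - w/57 (R(w) = (25 + w)/(-57) = (25 + w)*(-1/57) = -25/57 - w/57)
R(-3) - 1*4503 = (-25/57 - 1/57*(-3)) - 1*4503 = (-25/57 + 1/19) - 4503 = -22/57 - 4503 = -256693/57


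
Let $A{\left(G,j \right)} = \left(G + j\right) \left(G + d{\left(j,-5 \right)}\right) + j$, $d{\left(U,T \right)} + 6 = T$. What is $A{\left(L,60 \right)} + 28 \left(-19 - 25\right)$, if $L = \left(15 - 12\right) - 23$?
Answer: $-2412$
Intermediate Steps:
$L = -20$ ($L = 3 - 23 = -20$)
$d{\left(U,T \right)} = -6 + T$
$A{\left(G,j \right)} = j + \left(-11 + G\right) \left(G + j\right)$ ($A{\left(G,j \right)} = \left(G + j\right) \left(G - 11\right) + j = \left(G + j\right) \left(-11 + G\right) + j = \left(-11 + G\right) \left(G + j\right) + j = j + \left(-11 + G\right) \left(G + j\right)$)
$A{\left(L,60 \right)} + 28 \left(-19 - 25\right) = \left(\left(-20\right)^{2} - -220 - 600 - 1200\right) + 28 \left(-19 - 25\right) = \left(400 + 220 - 600 - 1200\right) + 28 \left(-44\right) = -1180 - 1232 = -2412$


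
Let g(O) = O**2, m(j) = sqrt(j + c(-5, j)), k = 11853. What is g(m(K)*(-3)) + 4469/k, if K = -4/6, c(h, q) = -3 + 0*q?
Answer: -386680/11853 ≈ -32.623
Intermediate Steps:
c(h, q) = -3 (c(h, q) = -3 + 0 = -3)
K = -2/3 (K = -4*1/6 = -2/3 ≈ -0.66667)
m(j) = sqrt(-3 + j) (m(j) = sqrt(j - 3) = sqrt(-3 + j))
g(m(K)*(-3)) + 4469/k = (sqrt(-3 - 2/3)*(-3))**2 + 4469/11853 = (sqrt(-11/3)*(-3))**2 + 4469*(1/11853) = ((I*sqrt(33)/3)*(-3))**2 + 4469/11853 = (-I*sqrt(33))**2 + 4469/11853 = -33 + 4469/11853 = -386680/11853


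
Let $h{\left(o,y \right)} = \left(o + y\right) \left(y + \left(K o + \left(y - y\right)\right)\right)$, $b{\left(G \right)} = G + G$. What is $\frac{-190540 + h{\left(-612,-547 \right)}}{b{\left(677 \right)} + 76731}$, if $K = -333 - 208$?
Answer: $- \frac{76658439}{15617} \approx -4908.7$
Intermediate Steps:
$b{\left(G \right)} = 2 G$
$K = -541$ ($K = -333 - 208 = -541$)
$h{\left(o,y \right)} = \left(o + y\right) \left(y - 541 o\right)$ ($h{\left(o,y \right)} = \left(o + y\right) \left(y + \left(- 541 o + \left(y - y\right)\right)\right) = \left(o + y\right) \left(y + \left(- 541 o + 0\right)\right) = \left(o + y\right) \left(y - 541 o\right)$)
$\frac{-190540 + h{\left(-612,-547 \right)}}{b{\left(677 \right)} + 76731} = \frac{-190540 - \left(-299209 + 180772560 + 202628304\right)}{2 \cdot 677 + 76731} = \frac{-190540 - 383101655}{1354 + 76731} = \frac{-190540 - 383101655}{78085} = \left(-190540 - 383101655\right) \frac{1}{78085} = \left(-383292195\right) \frac{1}{78085} = - \frac{76658439}{15617}$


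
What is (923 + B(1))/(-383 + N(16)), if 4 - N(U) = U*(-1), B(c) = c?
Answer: -28/11 ≈ -2.5455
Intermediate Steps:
N(U) = 4 + U (N(U) = 4 - U*(-1) = 4 - (-1)*U = 4 + U)
(923 + B(1))/(-383 + N(16)) = (923 + 1)/(-383 + (4 + 16)) = 924/(-383 + 20) = 924/(-363) = 924*(-1/363) = -28/11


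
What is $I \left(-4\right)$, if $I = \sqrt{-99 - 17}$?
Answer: $- 8 i \sqrt{29} \approx - 43.081 i$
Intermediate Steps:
$I = 2 i \sqrt{29}$ ($I = \sqrt{-116} = 2 i \sqrt{29} \approx 10.77 i$)
$I \left(-4\right) = 2 i \sqrt{29} \left(-4\right) = - 8 i \sqrt{29}$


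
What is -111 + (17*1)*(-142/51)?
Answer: -475/3 ≈ -158.33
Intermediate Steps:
-111 + (17*1)*(-142/51) = -111 + 17*(-142*1/51) = -111 + 17*(-142/51) = -111 - 142/3 = -475/3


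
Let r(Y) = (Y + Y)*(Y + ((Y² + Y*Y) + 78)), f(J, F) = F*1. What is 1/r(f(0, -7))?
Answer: -1/2366 ≈ -0.00042265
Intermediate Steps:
f(J, F) = F
r(Y) = 2*Y*(78 + Y + 2*Y²) (r(Y) = (2*Y)*(Y + ((Y² + Y²) + 78)) = (2*Y)*(Y + (2*Y² + 78)) = (2*Y)*(Y + (78 + 2*Y²)) = (2*Y)*(78 + Y + 2*Y²) = 2*Y*(78 + Y + 2*Y²))
1/r(f(0, -7)) = 1/(2*(-7)*(78 - 7 + 2*(-7)²)) = 1/(2*(-7)*(78 - 7 + 2*49)) = 1/(2*(-7)*(78 - 7 + 98)) = 1/(2*(-7)*169) = 1/(-2366) = -1/2366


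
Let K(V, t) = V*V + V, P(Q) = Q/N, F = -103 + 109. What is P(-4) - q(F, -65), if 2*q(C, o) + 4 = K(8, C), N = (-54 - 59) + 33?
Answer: -679/20 ≈ -33.950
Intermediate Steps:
F = 6
N = -80 (N = -113 + 33 = -80)
P(Q) = -Q/80 (P(Q) = Q/(-80) = Q*(-1/80) = -Q/80)
K(V, t) = V + V² (K(V, t) = V² + V = V + V²)
q(C, o) = 34 (q(C, o) = -2 + (8*(1 + 8))/2 = -2 + (8*9)/2 = -2 + (½)*72 = -2 + 36 = 34)
P(-4) - q(F, -65) = -1/80*(-4) - 1*34 = 1/20 - 34 = -679/20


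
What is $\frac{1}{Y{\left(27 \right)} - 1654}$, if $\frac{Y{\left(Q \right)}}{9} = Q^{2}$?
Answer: $\frac{1}{4907} \approx 0.00020379$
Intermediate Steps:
$Y{\left(Q \right)} = 9 Q^{2}$
$\frac{1}{Y{\left(27 \right)} - 1654} = \frac{1}{9 \cdot 27^{2} - 1654} = \frac{1}{9 \cdot 729 - 1654} = \frac{1}{6561 - 1654} = \frac{1}{4907}$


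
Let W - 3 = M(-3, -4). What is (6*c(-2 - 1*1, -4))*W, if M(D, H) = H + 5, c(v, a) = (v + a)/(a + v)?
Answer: 24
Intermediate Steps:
c(v, a) = 1 (c(v, a) = (a + v)/(a + v) = 1)
M(D, H) = 5 + H
W = 4 (W = 3 + (5 - 4) = 3 + 1 = 4)
(6*c(-2 - 1*1, -4))*W = (6*1)*4 = 6*4 = 24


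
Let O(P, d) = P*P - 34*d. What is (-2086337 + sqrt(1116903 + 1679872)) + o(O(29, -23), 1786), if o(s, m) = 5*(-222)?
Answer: -2087447 + 5*sqrt(111871) ≈ -2.0858e+6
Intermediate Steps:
O(P, d) = P**2 - 34*d
o(s, m) = -1110
(-2086337 + sqrt(1116903 + 1679872)) + o(O(29, -23), 1786) = (-2086337 + sqrt(1116903 + 1679872)) - 1110 = (-2086337 + sqrt(2796775)) - 1110 = (-2086337 + 5*sqrt(111871)) - 1110 = -2087447 + 5*sqrt(111871)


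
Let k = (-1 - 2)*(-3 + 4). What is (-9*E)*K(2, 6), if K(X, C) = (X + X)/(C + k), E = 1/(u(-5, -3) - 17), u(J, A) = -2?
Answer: 12/19 ≈ 0.63158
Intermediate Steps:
k = -3 (k = -3*1 = -3)
E = -1/19 (E = 1/(-2 - 17) = 1/(-19) = -1/19 ≈ -0.052632)
K(X, C) = 2*X/(-3 + C) (K(X, C) = (X + X)/(C - 3) = (2*X)/(-3 + C) = 2*X/(-3 + C))
(-9*E)*K(2, 6) = (-9*(-1/19))*(2*2/(-3 + 6)) = 9*(2*2/3)/19 = 9*(2*2*(⅓))/19 = (9/19)*(4/3) = 12/19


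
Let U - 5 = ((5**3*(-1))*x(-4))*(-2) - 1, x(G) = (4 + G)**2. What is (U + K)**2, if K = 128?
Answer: 17424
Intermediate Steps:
U = 4 (U = 5 + (((5**3*(-1))*(4 - 4)**2)*(-2) - 1) = 5 + (((125*(-1))*0**2)*(-2) - 1) = 5 + (-125*0*(-2) - 1) = 5 + (0*(-2) - 1) = 5 + (0 - 1) = 5 - 1 = 4)
(U + K)**2 = (4 + 128)**2 = 132**2 = 17424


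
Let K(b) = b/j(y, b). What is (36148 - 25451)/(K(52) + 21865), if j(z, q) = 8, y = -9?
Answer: 21394/43743 ≈ 0.48908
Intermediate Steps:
K(b) = b/8
(36148 - 25451)/(K(52) + 21865) = (36148 - 25451)/((1/8)*52 + 21865) = 10697/(13/2 + 21865) = 10697/(43743/2) = 10697*(2/43743) = 21394/43743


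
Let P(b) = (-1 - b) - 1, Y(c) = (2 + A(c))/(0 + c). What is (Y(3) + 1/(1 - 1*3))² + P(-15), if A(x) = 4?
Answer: 61/4 ≈ 15.250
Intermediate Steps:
Y(c) = 6/c (Y(c) = (2 + 4)/(0 + c) = 6/c)
P(b) = -2 - b
(Y(3) + 1/(1 - 1*3))² + P(-15) = (6/3 + 1/(1 - 1*3))² + (-2 - 1*(-15)) = (6*(⅓) + 1/(1 - 3))² + (-2 + 15) = (2 + 1/(-2))² + 13 = (2 - ½)² + 13 = (3/2)² + 13 = 9/4 + 13 = 61/4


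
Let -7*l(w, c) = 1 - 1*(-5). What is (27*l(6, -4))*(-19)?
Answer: 3078/7 ≈ 439.71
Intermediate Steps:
l(w, c) = -6/7 (l(w, c) = -(1 - 1*(-5))/7 = -(1 + 5)/7 = -⅐*6 = -6/7)
(27*l(6, -4))*(-19) = (27*(-6/7))*(-19) = -162/7*(-19) = 3078/7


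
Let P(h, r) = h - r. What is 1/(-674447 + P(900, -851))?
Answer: -1/672696 ≈ -1.4866e-6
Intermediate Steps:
1/(-674447 + P(900, -851)) = 1/(-674447 + (900 - 1*(-851))) = 1/(-674447 + (900 + 851)) = 1/(-674447 + 1751) = 1/(-672696) = -1/672696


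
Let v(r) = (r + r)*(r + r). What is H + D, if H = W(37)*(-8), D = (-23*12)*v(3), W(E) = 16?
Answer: -10064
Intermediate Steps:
v(r) = 4*r**2 (v(r) = (2*r)*(2*r) = 4*r**2)
D = -9936 (D = (-23*12)*(4*3**2) = -1104*9 = -276*36 = -9936)
H = -128 (H = 16*(-8) = -128)
H + D = -128 - 9936 = -10064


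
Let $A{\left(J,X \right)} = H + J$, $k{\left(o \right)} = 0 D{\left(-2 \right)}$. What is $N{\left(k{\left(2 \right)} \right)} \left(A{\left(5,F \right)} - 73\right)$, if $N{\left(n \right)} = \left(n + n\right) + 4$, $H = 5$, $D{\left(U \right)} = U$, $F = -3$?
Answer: $-252$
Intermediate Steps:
$k{\left(o \right)} = 0$ ($k{\left(o \right)} = 0 \left(-2\right) = 0$)
$A{\left(J,X \right)} = 5 + J$
$N{\left(n \right)} = 4 + 2 n$ ($N{\left(n \right)} = 2 n + 4 = 4 + 2 n$)
$N{\left(k{\left(2 \right)} \right)} \left(A{\left(5,F \right)} - 73\right) = \left(4 + 2 \cdot 0\right) \left(\left(5 + 5\right) - 73\right) = \left(4 + 0\right) \left(10 - 73\right) = 4 \left(-63\right) = -252$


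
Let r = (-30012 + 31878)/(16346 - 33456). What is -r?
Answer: 933/8555 ≈ 0.10906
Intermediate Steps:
r = -933/8555 (r = 1866/(-17110) = 1866*(-1/17110) = -933/8555 ≈ -0.10906)
-r = -1*(-933/8555) = 933/8555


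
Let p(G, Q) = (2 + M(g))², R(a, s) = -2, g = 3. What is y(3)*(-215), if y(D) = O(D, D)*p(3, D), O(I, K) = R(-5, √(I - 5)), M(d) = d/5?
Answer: 14534/5 ≈ 2906.8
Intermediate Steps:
M(d) = d/5 (M(d) = d*(⅕) = d/5)
O(I, K) = -2
p(G, Q) = 169/25 (p(G, Q) = (2 + (⅕)*3)² = (2 + ⅗)² = (13/5)² = 169/25)
y(D) = -338/25 (y(D) = -2*169/25 = -338/25)
y(3)*(-215) = -338/25*(-215) = 14534/5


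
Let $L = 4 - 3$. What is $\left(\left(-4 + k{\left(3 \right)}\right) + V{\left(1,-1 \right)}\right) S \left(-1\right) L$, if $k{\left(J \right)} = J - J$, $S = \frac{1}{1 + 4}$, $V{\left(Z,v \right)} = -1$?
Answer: $1$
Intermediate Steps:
$L = 1$ ($L = 4 - 3 = 1$)
$S = \frac{1}{5} \approx 0.2$
$k{\left(J \right)} = 0$
$\left(\left(-4 + k{\left(3 \right)}\right) + V{\left(1,-1 \right)}\right) S \left(-1\right) L = \left(\left(-4 + 0\right) - 1\right) \frac{1}{5} \left(-1\right) 1 = \left(-4 - 1\right) \frac{1}{5} \left(-1\right) 1 = \left(-5\right) \frac{1}{5} \left(-1\right) 1 = \left(-1\right) \left(-1\right) 1 = 1 \cdot 1 = 1$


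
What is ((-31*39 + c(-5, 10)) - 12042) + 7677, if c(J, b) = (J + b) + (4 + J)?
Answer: -5570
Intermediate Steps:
c(J, b) = 4 + b + 2*J
((-31*39 + c(-5, 10)) - 12042) + 7677 = ((-31*39 + (4 + 10 + 2*(-5))) - 12042) + 7677 = ((-1209 + (4 + 10 - 10)) - 12042) + 7677 = ((-1209 + 4) - 12042) + 7677 = (-1205 - 12042) + 7677 = -13247 + 7677 = -5570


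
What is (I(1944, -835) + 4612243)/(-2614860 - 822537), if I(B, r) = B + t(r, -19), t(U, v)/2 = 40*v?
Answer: -4612667/3437397 ≈ -1.3419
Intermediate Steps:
t(U, v) = 80*v (t(U, v) = 2*(40*v) = 80*v)
I(B, r) = -1520 + B (I(B, r) = B + 80*(-19) = B - 1520 = -1520 + B)
(I(1944, -835) + 4612243)/(-2614860 - 822537) = ((-1520 + 1944) + 4612243)/(-2614860 - 822537) = (424 + 4612243)/(-3437397) = 4612667*(-1/3437397) = -4612667/3437397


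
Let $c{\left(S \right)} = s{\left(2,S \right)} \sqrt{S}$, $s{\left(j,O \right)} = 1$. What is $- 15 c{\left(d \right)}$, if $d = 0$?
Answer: $0$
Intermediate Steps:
$c{\left(S \right)} = \sqrt{S}$ ($c{\left(S \right)} = 1 \sqrt{S} = \sqrt{S}$)
$- 15 c{\left(d \right)} = - 15 \sqrt{0} = \left(-15\right) 0 = 0$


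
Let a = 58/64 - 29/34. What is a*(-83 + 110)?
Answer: 783/544 ≈ 1.4393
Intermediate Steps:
a = 29/544 (a = 58*(1/64) - 29*1/34 = 29/32 - 29/34 = 29/544 ≈ 0.053309)
a*(-83 + 110) = 29*(-83 + 110)/544 = (29/544)*27 = 783/544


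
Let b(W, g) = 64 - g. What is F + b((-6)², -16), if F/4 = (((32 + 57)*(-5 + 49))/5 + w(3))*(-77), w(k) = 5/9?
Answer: -10859252/45 ≈ -2.4132e+5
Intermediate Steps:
w(k) = 5/9 (w(k) = 5*(⅑) = 5/9)
F = -10862852/45 (F = 4*((((32 + 57)*(-5 + 49))/5 + 5/9)*(-77)) = 4*(((89*44)*(⅕) + 5/9)*(-77)) = 4*((3916*(⅕) + 5/9)*(-77)) = 4*((3916/5 + 5/9)*(-77)) = 4*((35269/45)*(-77)) = 4*(-2715713/45) = -10862852/45 ≈ -2.4140e+5)
F + b((-6)², -16) = -10862852/45 + (64 - 1*(-16)) = -10862852/45 + (64 + 16) = -10862852/45 + 80 = -10859252/45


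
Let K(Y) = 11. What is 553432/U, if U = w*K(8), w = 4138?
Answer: 25156/2069 ≈ 12.159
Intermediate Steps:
U = 45518 (U = 4138*11 = 45518)
553432/U = 553432/45518 = 553432*(1/45518) = 25156/2069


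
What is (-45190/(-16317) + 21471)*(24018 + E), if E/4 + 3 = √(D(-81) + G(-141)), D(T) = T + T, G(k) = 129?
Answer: 2803800750994/5439 + 1401549988*I*√33/16317 ≈ 5.155e+8 + 4.9343e+5*I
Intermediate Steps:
D(T) = 2*T
E = -12 + 4*I*√33 (E = -12 + 4*√(2*(-81) + 129) = -12 + 4*√(-162 + 129) = -12 + 4*√(-33) = -12 + 4*(I*√33) = -12 + 4*I*√33 ≈ -12.0 + 22.978*I)
(-45190/(-16317) + 21471)*(24018 + E) = (-45190/(-16317) + 21471)*(24018 + (-12 + 4*I*√33)) = (-45190*(-1/16317) + 21471)*(24006 + 4*I*√33) = (45190/16317 + 21471)*(24006 + 4*I*√33) = 350387497*(24006 + 4*I*√33)/16317 = 2803800750994/5439 + 1401549988*I*√33/16317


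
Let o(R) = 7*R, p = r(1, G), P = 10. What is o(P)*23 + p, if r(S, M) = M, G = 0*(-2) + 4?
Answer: 1614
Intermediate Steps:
G = 4 (G = 0 + 4 = 4)
p = 4
o(P)*23 + p = (7*10)*23 + 4 = 70*23 + 4 = 1610 + 4 = 1614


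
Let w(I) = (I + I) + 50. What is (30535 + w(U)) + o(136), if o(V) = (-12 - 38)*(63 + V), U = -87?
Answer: 20461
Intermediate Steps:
w(I) = 50 + 2*I (w(I) = 2*I + 50 = 50 + 2*I)
o(V) = -3150 - 50*V (o(V) = -50*(63 + V) = -3150 - 50*V)
(30535 + w(U)) + o(136) = (30535 + (50 + 2*(-87))) + (-3150 - 50*136) = (30535 + (50 - 174)) + (-3150 - 6800) = (30535 - 124) - 9950 = 30411 - 9950 = 20461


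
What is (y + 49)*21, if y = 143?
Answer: 4032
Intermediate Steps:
(y + 49)*21 = (143 + 49)*21 = 192*21 = 4032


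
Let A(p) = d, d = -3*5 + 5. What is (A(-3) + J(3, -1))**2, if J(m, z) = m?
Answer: 49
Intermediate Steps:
d = -10 (d = -15 + 5 = -10)
A(p) = -10
(A(-3) + J(3, -1))**2 = (-10 + 3)**2 = (-7)**2 = 49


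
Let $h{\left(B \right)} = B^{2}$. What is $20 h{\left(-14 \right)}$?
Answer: $3920$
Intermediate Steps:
$20 h{\left(-14 \right)} = 20 \left(-14\right)^{2} = 20 \cdot 196 = 3920$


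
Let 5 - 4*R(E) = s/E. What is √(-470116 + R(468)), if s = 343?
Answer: I*√11440717015/156 ≈ 685.65*I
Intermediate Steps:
R(E) = 5/4 - 343/(4*E)
√(-470116 + R(468)) = √(-470116 + (¼)*(-343 + 5*468)/468) = √(-470116 + (¼)*(1/468)*(-343 + 2340)) = √(-470116 + (¼)*(1/468)*1997) = √(-470116 + 1997/1872) = √(-880055155/1872) = I*√11440717015/156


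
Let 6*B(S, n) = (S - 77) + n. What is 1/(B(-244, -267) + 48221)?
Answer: 1/48123 ≈ 2.0780e-5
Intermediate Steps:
B(S, n) = -77/6 + S/6 + n/6 (B(S, n) = ((S - 77) + n)/6 = ((-77 + S) + n)/6 = (-77 + S + n)/6 = -77/6 + S/6 + n/6)
1/(B(-244, -267) + 48221) = 1/((-77/6 + (1/6)*(-244) + (1/6)*(-267)) + 48221) = 1/((-77/6 - 122/3 - 89/2) + 48221) = 1/(-98 + 48221) = 1/48123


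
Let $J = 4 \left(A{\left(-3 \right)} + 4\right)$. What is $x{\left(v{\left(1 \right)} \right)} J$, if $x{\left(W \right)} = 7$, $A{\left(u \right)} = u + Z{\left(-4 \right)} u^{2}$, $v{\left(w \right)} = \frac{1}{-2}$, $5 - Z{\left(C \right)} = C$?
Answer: $2296$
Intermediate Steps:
$Z{\left(C \right)} = 5 - C$
$v{\left(w \right)} = - \frac{1}{2}$
$A{\left(u \right)} = u + 9 u^{2}$ ($A{\left(u \right)} = u + \left(5 - -4\right) u^{2} = u + \left(5 + 4\right) u^{2} = u + 9 u^{2}$)
$J = 328$ ($J = 4 \left(- 3 \left(1 + 9 \left(-3\right)\right) + 4\right) = 4 \left(- 3 \left(1 - 27\right) + 4\right) = 4 \left(\left(-3\right) \left(-26\right) + 4\right) = 4 \left(78 + 4\right) = 4 \cdot 82 = 328$)
$x{\left(v{\left(1 \right)} \right)} J = 7 \cdot 328 = 2296$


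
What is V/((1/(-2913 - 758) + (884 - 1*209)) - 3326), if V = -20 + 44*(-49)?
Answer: 3994048/4865911 ≈ 0.82082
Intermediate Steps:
V = -2176 (V = -20 - 2156 = -2176)
V/((1/(-2913 - 758) + (884 - 1*209)) - 3326) = -2176/((1/(-2913 - 758) + (884 - 1*209)) - 3326) = -2176/((1/(-3671) + (884 - 209)) - 3326) = -2176/((-1/3671 + 675) - 3326) = -2176/(2477924/3671 - 3326) = -2176/(-9731822/3671) = -2176*(-3671/9731822) = 3994048/4865911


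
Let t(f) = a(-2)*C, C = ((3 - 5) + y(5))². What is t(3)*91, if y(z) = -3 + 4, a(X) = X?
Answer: -182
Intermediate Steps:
y(z) = 1
C = 1 (C = ((3 - 5) + 1)² = (-2 + 1)² = (-1)² = 1)
t(f) = -2 (t(f) = -2*1 = -2)
t(3)*91 = -2*91 = -182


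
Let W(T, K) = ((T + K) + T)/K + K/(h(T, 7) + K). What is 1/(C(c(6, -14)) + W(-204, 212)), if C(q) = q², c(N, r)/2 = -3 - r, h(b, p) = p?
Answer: 11607/5618293 ≈ 0.0020659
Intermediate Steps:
c(N, r) = -6 - 2*r (c(N, r) = 2*(-3 - r) = -6 - 2*r)
W(T, K) = K/(7 + K) + (K + 2*T)/K (W(T, K) = ((T + K) + T)/K + K/(7 + K) = ((K + T) + T)/K + K/(7 + K) = (K + 2*T)/K + K/(7 + K) = K/(7 + K) + (K + 2*T)/K)
1/(C(c(6, -14)) + W(-204, 212)) = 1/((-6 - 2*(-14))² + (2*212² + 7*212 + 14*(-204) + 2*212*(-204))/(212*(7 + 212))) = 1/((-6 + 28)² + (1/212)*(2*44944 + 1484 - 2856 - 86496)/219) = 1/(22² + (1/212)*(1/219)*(89888 + 1484 - 2856 - 86496)) = 1/(484 + (1/212)*(1/219)*2020) = 1/(484 + 505/11607) = 1/(5618293/11607) = 11607/5618293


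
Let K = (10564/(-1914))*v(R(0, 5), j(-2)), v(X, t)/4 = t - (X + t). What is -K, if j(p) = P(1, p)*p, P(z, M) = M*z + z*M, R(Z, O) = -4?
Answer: 84512/957 ≈ 88.309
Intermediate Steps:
P(z, M) = 2*M*z (P(z, M) = M*z + M*z = 2*M*z)
j(p) = 2*p**2 (j(p) = (2*p*1)*p = (2*p)*p = 2*p**2)
v(X, t) = -4*X (v(X, t) = 4*(t - (X + t)) = 4*(t + (-X - t)) = 4*(-X) = -4*X)
K = -84512/957 (K = (10564/(-1914))*(-4*(-4)) = (10564*(-1/1914))*16 = -5282/957*16 = -84512/957 ≈ -88.309)
-K = -1*(-84512/957) = 84512/957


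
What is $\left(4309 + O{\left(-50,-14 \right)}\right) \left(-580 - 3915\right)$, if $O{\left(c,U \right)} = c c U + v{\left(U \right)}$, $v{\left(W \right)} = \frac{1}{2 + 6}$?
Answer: $\frac{1103643865}{8} \approx 1.3796 \cdot 10^{8}$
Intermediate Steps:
$v{\left(W \right)} = \frac{1}{8}$
$O{\left(c,U \right)} = \frac{1}{8} + U c^{2}$ ($O{\left(c,U \right)} = c c U + \frac{1}{8} = c^{2} U + \frac{1}{8} = U c^{2} + \frac{1}{8} = \frac{1}{8} + U c^{2}$)
$\left(4309 + O{\left(-50,-14 \right)}\right) \left(-580 - 3915\right) = \left(4309 + \left(\frac{1}{8} - 14 \left(-50\right)^{2}\right)\right) \left(-580 - 3915\right) = \left(4309 + \left(\frac{1}{8} - 35000\right)\right) \left(-4495\right) = \left(4309 - \frac{279999}{8}\right) \left(-4495\right) = \left(- \frac{245527}{8}\right) \left(-4495\right) = \frac{1103643865}{8}$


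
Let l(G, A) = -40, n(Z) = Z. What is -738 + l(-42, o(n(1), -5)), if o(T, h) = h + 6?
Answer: -778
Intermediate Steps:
o(T, h) = 6 + h
-738 + l(-42, o(n(1), -5)) = -738 - 40 = -778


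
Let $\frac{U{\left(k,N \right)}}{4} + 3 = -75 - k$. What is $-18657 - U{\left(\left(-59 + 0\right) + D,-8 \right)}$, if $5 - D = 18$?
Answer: $-18633$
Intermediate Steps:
$D = -13$ ($D = 5 - 18 = -13$)
$U{\left(k,N \right)} = -312 - 4 k$ ($U{\left(k,N \right)} = -12 + 4 \left(-75 - k\right) = -12 - \left(300 + 4 k\right) = -312 - 4 k$)
$-18657 - U{\left(\left(-59 + 0\right) + D,-8 \right)} = -18657 - \left(-312 - 4 \left(\left(-59 + 0\right) - 13\right)\right) = -18657 - \left(-312 - 4 \left(-59 - 13\right)\right) = -18657 - \left(-312 - -288\right) = -18657 - \left(-312 + 288\right) = -18657 - -24 = -18657 + 24 = -18633$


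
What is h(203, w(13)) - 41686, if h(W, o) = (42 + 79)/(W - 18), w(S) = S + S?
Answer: -7711789/185 ≈ -41685.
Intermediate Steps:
w(S) = 2*S
h(W, o) = 121/(-18 + W)
h(203, w(13)) - 41686 = 121/(-18 + 203) - 41686 = 121/185 - 41686 = -7711789/185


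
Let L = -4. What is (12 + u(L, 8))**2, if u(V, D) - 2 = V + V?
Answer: 36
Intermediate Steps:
u(V, D) = 2 + 2*V (u(V, D) = 2 + (V + V) = 2 + 2*V)
(12 + u(L, 8))**2 = (12 + (2 + 2*(-4)))**2 = (12 + (2 - 8))**2 = (12 - 6)**2 = 6**2 = 36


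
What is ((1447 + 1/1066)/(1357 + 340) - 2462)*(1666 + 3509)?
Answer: -23040240678675/1809002 ≈ -1.2736e+7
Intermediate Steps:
((1447 + 1/1066)/(1357 + 340) - 2462)*(1666 + 3509) = ((1447 + 1/1066)/1697 - 2462)*5175 = ((1542503/1066)*(1/1697) - 2462)*5175 = (1542503/1809002 - 2462)*5175 = -4452220421/1809002*5175 = -23040240678675/1809002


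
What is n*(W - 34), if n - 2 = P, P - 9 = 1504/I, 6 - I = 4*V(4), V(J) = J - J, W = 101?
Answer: 52595/3 ≈ 17532.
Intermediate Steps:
V(J) = 0
I = 6 (I = 6 - 4*0 = 6 - 1*0 = 6 + 0 = 6)
P = 779/3 (P = 9 + 1504/6 = 9 + 1504*(⅙) = 9 + 752/3 = 779/3 ≈ 259.67)
n = 785/3 (n = 2 + 779/3 = 785/3 ≈ 261.67)
n*(W - 34) = 785*(101 - 34)/3 = (785/3)*67 = 52595/3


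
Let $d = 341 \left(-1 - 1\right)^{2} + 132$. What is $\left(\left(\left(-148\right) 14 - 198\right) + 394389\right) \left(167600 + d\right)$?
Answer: $66305754424$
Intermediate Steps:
$d = 1496$ ($d = 341 \left(-2\right)^{2} + 132 = 341 \cdot 4 + 132 = 1364 + 132 = 1496$)
$\left(\left(\left(-148\right) 14 - 198\right) + 394389\right) \left(167600 + d\right) = \left(\left(\left(-148\right) 14 - 198\right) + 394389\right) \left(167600 + 1496\right) = \left(\left(-2072 - 198\right) + 394389\right) 169096 = \left(-2270 + 394389\right) 169096 = 392119 \cdot 169096 = 66305754424$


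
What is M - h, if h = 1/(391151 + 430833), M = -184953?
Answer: -152028406753/821984 ≈ -1.8495e+5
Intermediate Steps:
h = 1/821984 ≈ 1.2166e-6
M - h = -184953 - 1*1/821984 = -184953 - 1/821984 = -152028406753/821984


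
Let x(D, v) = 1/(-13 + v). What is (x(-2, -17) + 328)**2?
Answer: 96805921/900 ≈ 1.0756e+5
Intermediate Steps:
(x(-2, -17) + 328)**2 = (1/(-13 - 17) + 328)**2 = (1/(-30) + 328)**2 = (-1/30 + 328)**2 = (9839/30)**2 = 96805921/900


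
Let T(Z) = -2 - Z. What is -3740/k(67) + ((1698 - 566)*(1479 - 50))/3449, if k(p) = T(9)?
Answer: 2790288/3449 ≈ 809.01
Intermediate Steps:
k(p) = -11 (k(p) = -2 - 1*9 = -2 - 9 = -11)
-3740/k(67) + ((1698 - 566)*(1479 - 50))/3449 = -3740/(-11) + ((1698 - 566)*(1479 - 50))/3449 = -3740*(-1/11) + (1132*1429)*(1/3449) = 340 + 1617628*(1/3449) = 340 + 1617628/3449 = 2790288/3449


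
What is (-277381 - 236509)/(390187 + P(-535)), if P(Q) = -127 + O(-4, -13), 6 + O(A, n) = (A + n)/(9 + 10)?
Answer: -9763910/7411009 ≈ -1.3175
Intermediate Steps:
O(A, n) = -6 + A/19 + n/19 (O(A, n) = -6 + (A + n)/(9 + 10) = -6 + (A + n)/19 = -6 + (A + n)*(1/19) = -6 + (A/19 + n/19) = -6 + A/19 + n/19)
P(Q) = -2544/19 (P(Q) = -127 + (-6 + (1/19)*(-4) + (1/19)*(-13)) = -127 + (-6 - 4/19 - 13/19) = -127 - 131/19 = -2544/19)
(-277381 - 236509)/(390187 + P(-535)) = (-277381 - 236509)/(390187 - 2544/19) = -513890/7411009/19 = -513890*19/7411009 = -9763910/7411009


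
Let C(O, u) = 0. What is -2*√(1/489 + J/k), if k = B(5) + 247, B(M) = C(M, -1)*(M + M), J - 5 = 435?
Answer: -2*√26017503681/120783 ≈ -2.6709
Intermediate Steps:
J = 440 (J = 5 + 435 = 440)
B(M) = 0 (B(M) = 0*(M + M) = 0*(2*M) = 0)
k = 247 (k = 0 + 247 = 247)
-2*√(1/489 + J/k) = -2*√(1/489 + 440/247) = -2*√26017503681/120783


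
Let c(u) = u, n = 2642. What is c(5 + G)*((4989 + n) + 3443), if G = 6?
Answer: 121814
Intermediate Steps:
c(5 + G)*((4989 + n) + 3443) = (5 + 6)*((4989 + 2642) + 3443) = 11*(7631 + 3443) = 11*11074 = 121814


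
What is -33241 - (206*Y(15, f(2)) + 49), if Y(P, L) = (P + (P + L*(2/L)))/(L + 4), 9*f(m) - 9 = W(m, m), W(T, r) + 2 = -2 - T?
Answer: -452546/13 ≈ -34811.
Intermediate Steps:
W(T, r) = -4 - T (W(T, r) = -2 + (-2 - T) = -4 - T)
f(m) = 5/9 - m/9 (f(m) = 1 + (-4 - m)/9 = 1 + (-4/9 - m/9) = 5/9 - m/9)
Y(P, L) = (2 + 2*P)/(4 + L) (Y(P, L) = (P + (P + 2))/(4 + L) = (P + (2 + P))/(4 + L) = (2 + 2*P)/(4 + L))
-33241 - (206*Y(15, f(2)) + 49) = -33241 - (206*(2*(1 + 15)/(4 + (5/9 - ⅑*2))) + 49) = -33241 - (206*(2*16/(4 + (5/9 - 2/9))) + 49) = -33241 - (206*(2*16/(4 + ⅓)) + 49) = -33241 - (206*(2*16/(13/3)) + 49) = -33241 - (206*(2*(3/13)*16) + 49) = -33241 - (206*(96/13) + 49) = -33241 - (19776/13 + 49) = -33241 - 1*20413/13 = -33241 - 20413/13 = -452546/13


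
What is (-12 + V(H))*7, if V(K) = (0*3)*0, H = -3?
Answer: -84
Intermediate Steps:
V(K) = 0 (V(K) = 0*0 = 0)
(-12 + V(H))*7 = (-12 + 0)*7 = -12*7 = -84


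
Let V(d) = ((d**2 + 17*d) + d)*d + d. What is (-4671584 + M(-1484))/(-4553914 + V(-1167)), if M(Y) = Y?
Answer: 2336534/784682771 ≈ 0.0029777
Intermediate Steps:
V(d) = d + d*(d**2 + 18*d) (V(d) = (d**2 + 18*d)*d + d = d*(d**2 + 18*d) + d = d + d*(d**2 + 18*d))
(-4671584 + M(-1484))/(-4553914 + V(-1167)) = (-4671584 - 1484)/(-4553914 - 1167*(1 + (-1167)**2 + 18*(-1167))) = -4673068/(-4553914 - 1167*(1 + 1361889 - 21006)) = -4673068/(-4553914 - 1167*1340884) = -4673068/(-4553914 - 1564811628) = -4673068/(-1569365542) = -4673068*(-1/1569365542) = 2336534/784682771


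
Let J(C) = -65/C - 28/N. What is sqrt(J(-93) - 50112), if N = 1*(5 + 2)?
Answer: I*sqrt(433447239)/93 ≈ 223.86*I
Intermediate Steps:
N = 7 (N = 1*7 = 7)
J(C) = -4 - 65/C (J(C) = -65/C - 28/7 = -65/C - 28*1/7 = -65/C - 4 = -4 - 65/C)
sqrt(J(-93) - 50112) = sqrt((-4 - 65/(-93)) - 50112) = sqrt((-4 - 65*(-1/93)) - 50112) = sqrt((-4 + 65/93) - 50112) = sqrt(-307/93 - 50112) = sqrt(-4660723/93) = I*sqrt(433447239)/93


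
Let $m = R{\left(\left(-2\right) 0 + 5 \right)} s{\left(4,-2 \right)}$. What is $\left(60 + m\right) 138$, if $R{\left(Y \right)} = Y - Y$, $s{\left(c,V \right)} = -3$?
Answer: $8280$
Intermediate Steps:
$R{\left(Y \right)} = 0$
$m = 0$ ($m = 0 \left(-3\right) = 0$)
$\left(60 + m\right) 138 = \left(60 + 0\right) 138 = 60 \cdot 138 = 8280$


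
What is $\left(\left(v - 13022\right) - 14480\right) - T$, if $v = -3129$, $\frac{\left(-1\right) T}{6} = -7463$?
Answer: $-75409$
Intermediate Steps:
$T = 44778$ ($T = \left(-6\right) \left(-7463\right) = 44778$)
$\left(\left(v - 13022\right) - 14480\right) - T = \left(\left(-3129 - 13022\right) - 14480\right) - 44778 = \left(-16151 - 14480\right) - 44778 = -30631 - 44778 = -75409$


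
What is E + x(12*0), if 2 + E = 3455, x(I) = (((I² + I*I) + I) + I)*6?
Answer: 3453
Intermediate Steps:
x(I) = 12*I + 12*I² (x(I) = (((I² + I²) + I) + I)*6 = ((2*I² + I) + I)*6 = ((I + 2*I²) + I)*6 = (2*I + 2*I²)*6 = 12*I + 12*I²)
E = 3453 (E = -2 + 3455 = 3453)
E + x(12*0) = 3453 + 12*(12*0)*(1 + 12*0) = 3453 + 12*0*(1 + 0) = 3453 + 12*0*1 = 3453 + 0 = 3453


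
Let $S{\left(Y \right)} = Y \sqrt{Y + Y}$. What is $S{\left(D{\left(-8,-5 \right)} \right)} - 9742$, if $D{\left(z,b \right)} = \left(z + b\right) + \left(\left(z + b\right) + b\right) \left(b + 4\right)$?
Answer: $-9742 + 5 \sqrt{10} \approx -9726.2$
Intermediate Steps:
$D{\left(z,b \right)} = b + z + \left(4 + b\right) \left(z + 2 b\right)$ ($D{\left(z,b \right)} = \left(b + z\right) + \left(\left(b + z\right) + b\right) \left(4 + b\right) = \left(b + z\right) + \left(z + 2 b\right) \left(4 + b\right) = \left(b + z\right) + \left(4 + b\right) \left(z + 2 b\right) = b + z + \left(4 + b\right) \left(z + 2 b\right)$)
$S{\left(Y \right)} = \sqrt{2} Y^{\frac{3}{2}}$ ($S{\left(Y \right)} = Y \sqrt{2 Y} = Y \sqrt{2} \sqrt{Y} = \sqrt{2} Y^{\frac{3}{2}}$)
$S{\left(D{\left(-8,-5 \right)} \right)} - 9742 = \sqrt{2} \left(2 \left(-5\right)^{2} + 5 \left(-8\right) + 9 \left(-5\right) - -40\right)^{\frac{3}{2}} - 9742 = \sqrt{2} \left(2 \cdot 25 - 40 - 45 + 40\right)^{\frac{3}{2}} - 9742 = \sqrt{2} \left(50 - 40 - 45 + 40\right)^{\frac{3}{2}} - 9742 = \sqrt{2} \cdot 5^{\frac{3}{2}} - 9742 = \sqrt{2} \cdot 5 \sqrt{5} - 9742 = 5 \sqrt{10} - 9742 = -9742 + 5 \sqrt{10}$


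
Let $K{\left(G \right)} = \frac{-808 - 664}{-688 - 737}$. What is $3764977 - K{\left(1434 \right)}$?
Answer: $\frac{5365090753}{1425} \approx 3.765 \cdot 10^{6}$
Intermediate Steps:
$K{\left(G \right)} = \frac{1472}{1425}$ ($K{\left(G \right)} = - \frac{1472}{-1425} = \left(-1472\right) \left(- \frac{1}{1425}\right) = \frac{1472}{1425}$)
$3764977 - K{\left(1434 \right)} = 3764977 - \frac{1472}{1425} = \frac{5365090753}{1425}$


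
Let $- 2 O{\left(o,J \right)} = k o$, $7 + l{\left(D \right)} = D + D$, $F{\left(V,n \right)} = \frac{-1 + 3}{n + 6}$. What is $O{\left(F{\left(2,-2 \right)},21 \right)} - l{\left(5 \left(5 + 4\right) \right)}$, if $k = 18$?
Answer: $- \frac{175}{2} \approx -87.5$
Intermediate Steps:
$F{\left(V,n \right)} = \frac{2}{6 + n}$
$l{\left(D \right)} = -7 + 2 D$ ($l{\left(D \right)} = -7 + \left(D + D\right) = -7 + 2 D$)
$O{\left(o,J \right)} = - 9 o$ ($O{\left(o,J \right)} = - \frac{18 o}{2} = - 9 o$)
$O{\left(F{\left(2,-2 \right)},21 \right)} - l{\left(5 \left(5 + 4\right) \right)} = - 9 \frac{2}{6 - 2} - \left(-7 + 2 \cdot 5 \left(5 + 4\right)\right) = - 9 \cdot \frac{2}{4} - \left(-7 + 2 \cdot 5 \cdot 9\right) = - 9 \cdot 2 \cdot \frac{1}{4} - \left(-7 + 2 \cdot 45\right) = \left(-9\right) \frac{1}{2} - \left(-7 + 90\right) = - \frac{9}{2} - 83 = - \frac{175}{2}$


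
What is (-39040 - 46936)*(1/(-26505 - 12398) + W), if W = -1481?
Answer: 4953536815744/38903 ≈ 1.2733e+8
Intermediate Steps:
(-39040 - 46936)*(1/(-26505 - 12398) + W) = (-39040 - 46936)*(1/(-26505 - 12398) - 1481) = -85976*(1/(-38903) - 1481) = -85976*(-1/38903 - 1481) = -85976*(-57615344/38903) = 4953536815744/38903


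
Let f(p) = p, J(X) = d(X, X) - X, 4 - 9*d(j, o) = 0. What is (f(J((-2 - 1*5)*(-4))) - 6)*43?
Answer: -12986/9 ≈ -1442.9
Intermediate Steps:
d(j, o) = 4/9 (d(j, o) = 4/9 - 1/9*0 = 4/9 + 0 = 4/9)
J(X) = 4/9 - X
(f(J((-2 - 1*5)*(-4))) - 6)*43 = ((4/9 - (-2 - 1*5)*(-4)) - 6)*43 = ((4/9 - (-2 - 5)*(-4)) - 6)*43 = ((4/9 - (-7)*(-4)) - 6)*43 = ((4/9 - 1*28) - 6)*43 = ((4/9 - 28) - 6)*43 = (-248/9 - 6)*43 = -302/9*43 = -12986/9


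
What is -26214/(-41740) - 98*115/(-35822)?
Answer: 352361927/373802570 ≈ 0.94264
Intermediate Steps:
-26214/(-41740) - 98*115/(-35822) = -26214*(-1/41740) - 11270*(-1/35822) = 13107/20870 + 5635/17911 = 352361927/373802570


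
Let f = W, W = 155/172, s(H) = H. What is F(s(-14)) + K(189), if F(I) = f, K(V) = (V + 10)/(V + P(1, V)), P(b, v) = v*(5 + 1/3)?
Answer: 219763/205884 ≈ 1.0674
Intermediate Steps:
P(b, v) = 16*v/3 (P(b, v) = v*(5 + 1/3) = v*(16/3) = 16*v/3)
K(V) = 3*(10 + V)/(19*V) (K(V) = (V + 10)/(V + 16*V/3) = (10 + V)/((19*V/3)) = (10 + V)*(3/(19*V)) = 3*(10 + V)/(19*V))
W = 155/172 (W = 155*(1/172) = 155/172 ≈ 0.90116)
f = 155/172 ≈ 0.90116
F(I) = 155/172
F(s(-14)) + K(189) = 155/172 + (3/19)*(10 + 189)/189 = 155/172 + (3/19)*(1/189)*199 = 155/172 + 199/1197 = 219763/205884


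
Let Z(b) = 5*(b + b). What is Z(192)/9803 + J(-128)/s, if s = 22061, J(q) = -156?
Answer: 3140604/16635691 ≈ 0.18879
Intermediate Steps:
Z(b) = 10*b (Z(b) = 5*(2*b) = 10*b)
Z(192)/9803 + J(-128)/s = (10*192)/9803 - 156/22061 = 1920*(1/9803) - 156*1/22061 = 1920/9803 - 12/1697 = 3140604/16635691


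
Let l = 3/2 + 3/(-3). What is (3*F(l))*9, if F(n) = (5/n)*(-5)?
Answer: -1350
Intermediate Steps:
l = 1/2 (l = 3*(1/2) + 3*(-1/3) = 3/2 - 1 = 1/2 ≈ 0.50000)
F(n) = -25/n
(3*F(l))*9 = (3*(-25/1/2))*9 = (3*(-25*2))*9 = (3*(-50))*9 = -150*9 = -1350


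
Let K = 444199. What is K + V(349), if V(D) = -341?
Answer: 443858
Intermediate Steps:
K + V(349) = 444199 - 341 = 443858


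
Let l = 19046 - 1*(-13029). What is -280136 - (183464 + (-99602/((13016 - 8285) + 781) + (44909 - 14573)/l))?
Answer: -40980123558941/88398700 ≈ -4.6358e+5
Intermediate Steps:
l = 32075 (l = 19046 + 13029 = 32075)
-280136 - (183464 + (-99602/((13016 - 8285) + 781) + (44909 - 14573)/l)) = -280136 - (183464 + (-99602/((13016 - 8285) + 781) + (44909 - 14573)/32075)) = -280136 - (183464 + (-99602/(4731 + 781) + 30336*(1/32075))) = -280136 - (183464 + (-99602/5512 + 30336/32075)) = -280136 - (183464 + (-99602*1/5512 + 30336/32075)) = -280136 - (183464 + (-49801/2756 + 30336/32075)) = -280136 - (183464 - 1513761059/88398700) = -280136 - 1*16216465335741/88398700 = -280136 - 16216465335741/88398700 = -40980123558941/88398700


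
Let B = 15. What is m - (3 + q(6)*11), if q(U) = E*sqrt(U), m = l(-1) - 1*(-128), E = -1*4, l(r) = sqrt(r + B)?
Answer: 125 + sqrt(14) + 44*sqrt(6) ≈ 236.52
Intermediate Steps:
l(r) = sqrt(15 + r) (l(r) = sqrt(r + 15) = sqrt(15 + r))
E = -4
m = 128 + sqrt(14) (m = sqrt(15 - 1) - 1*(-128) = sqrt(14) + 128 = 128 + sqrt(14) ≈ 131.74)
q(U) = -4*sqrt(U)
m - (3 + q(6)*11) = (128 + sqrt(14)) - (3 - 4*sqrt(6)*11) = (128 + sqrt(14)) - (3 - 44*sqrt(6)) = (128 + sqrt(14)) + (-3 + 44*sqrt(6)) = 125 + sqrt(14) + 44*sqrt(6)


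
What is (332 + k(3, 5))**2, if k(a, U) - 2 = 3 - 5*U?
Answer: 97344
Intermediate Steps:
k(a, U) = 5 - 5*U (k(a, U) = 2 + (3 - 5*U) = 5 - 5*U)
(332 + k(3, 5))**2 = (332 + (5 - 5*5))**2 = (332 + (5 - 25))**2 = (332 - 20)**2 = 312**2 = 97344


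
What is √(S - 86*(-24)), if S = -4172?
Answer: 2*I*√527 ≈ 45.913*I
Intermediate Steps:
√(S - 86*(-24)) = √(-4172 - 86*(-24)) = √(-4172 + 2064) = √(-2108) = 2*I*√527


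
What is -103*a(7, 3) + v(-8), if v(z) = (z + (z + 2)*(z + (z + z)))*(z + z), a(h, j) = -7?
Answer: -1455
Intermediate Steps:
v(z) = 2*z*(z + 3*z*(2 + z)) (v(z) = (z + (2 + z)*(z + 2*z))*(2*z) = (z + (2 + z)*(3*z))*(2*z) = (z + 3*z*(2 + z))*(2*z) = 2*z*(z + 3*z*(2 + z)))
-103*a(7, 3) + v(-8) = -103*(-7) + (-8)²*(14 + 6*(-8)) = 721 + 64*(14 - 48) = 721 + 64*(-34) = 721 - 2176 = -1455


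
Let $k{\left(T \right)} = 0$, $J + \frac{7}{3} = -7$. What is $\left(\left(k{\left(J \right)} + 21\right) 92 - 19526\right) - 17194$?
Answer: $-34788$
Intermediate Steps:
$J = - \frac{28}{3}$ ($J = - \frac{7}{3} - 7 = - \frac{28}{3} \approx -9.3333$)
$\left(\left(k{\left(J \right)} + 21\right) 92 - 19526\right) - 17194 = \left(\left(0 + 21\right) 92 - 19526\right) - 17194 = \left(21 \cdot 92 - 19526\right) - 17194 = \left(1932 - 19526\right) - 17194 = -17594 - 17194 = -34788$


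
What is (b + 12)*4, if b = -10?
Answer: 8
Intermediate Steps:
(b + 12)*4 = (-10 + 12)*4 = 2*4 = 8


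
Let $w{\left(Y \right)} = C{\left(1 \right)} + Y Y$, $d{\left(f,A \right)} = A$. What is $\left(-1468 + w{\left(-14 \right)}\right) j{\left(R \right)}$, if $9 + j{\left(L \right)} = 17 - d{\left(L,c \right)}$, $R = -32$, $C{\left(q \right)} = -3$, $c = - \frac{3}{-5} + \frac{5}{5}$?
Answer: $-8160$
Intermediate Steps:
$c = \frac{8}{5}$ ($c = \left(-3\right) \left(- \frac{1}{5}\right) + 5 \cdot \frac{1}{5} = \frac{3}{5} + 1 = \frac{8}{5} \approx 1.6$)
$j{\left(L \right)} = \frac{32}{5}$ ($j{\left(L \right)} = -9 + \left(17 - \frac{8}{5}\right) = -9 + \frac{77}{5} = \frac{32}{5}$)
$w{\left(Y \right)} = -3 + Y^{2}$ ($w{\left(Y \right)} = -3 + Y Y = -3 + Y^{2}$)
$\left(-1468 + w{\left(-14 \right)}\right) j{\left(R \right)} = \left(-1468 - \left(3 - \left(-14\right)^{2}\right)\right) \frac{32}{5} = \left(-1468 + \left(-3 + 196\right)\right) \frac{32}{5} = \left(-1468 + 193\right) \frac{32}{5} = \left(-1275\right) \frac{32}{5} = -8160$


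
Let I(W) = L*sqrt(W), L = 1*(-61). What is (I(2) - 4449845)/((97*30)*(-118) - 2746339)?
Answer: 4449845/3089719 + 61*sqrt(2)/3089719 ≈ 1.4402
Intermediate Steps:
L = -61
I(W) = -61*sqrt(W)
(I(2) - 4449845)/((97*30)*(-118) - 2746339) = (-61*sqrt(2) - 4449845)/((97*30)*(-118) - 2746339) = (-4449845 - 61*sqrt(2))/(2910*(-118) - 2746339) = (-4449845 - 61*sqrt(2))/(-343380 - 2746339) = (-4449845 - 61*sqrt(2))/(-3089719) = (-4449845 - 61*sqrt(2))*(-1/3089719) = 4449845/3089719 + 61*sqrt(2)/3089719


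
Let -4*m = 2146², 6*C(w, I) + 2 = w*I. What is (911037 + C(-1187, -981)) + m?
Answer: -277307/6 ≈ -46218.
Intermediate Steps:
C(w, I) = -⅓ + I*w/6 (C(w, I) = -⅓ + (w*I)/6 = -⅓ + (I*w)/6 = -⅓ + I*w/6)
m = -1151329 (m = -¼*2146² = -¼*4605316 = -1151329)
(911037 + C(-1187, -981)) + m = (911037 + (-⅓ + (⅙)*(-981)*(-1187))) - 1151329 = (911037 + (-⅓ + 388149/2)) - 1151329 = (911037 + 1164445/6) - 1151329 = 6630667/6 - 1151329 = -277307/6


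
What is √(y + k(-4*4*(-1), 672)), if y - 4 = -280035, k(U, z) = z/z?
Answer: I*√280030 ≈ 529.18*I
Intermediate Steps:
k(U, z) = 1
y = -280031 (y = 4 - 280035 = -280031)
√(y + k(-4*4*(-1), 672)) = √(-280031 + 1) = √(-280030) = I*√280030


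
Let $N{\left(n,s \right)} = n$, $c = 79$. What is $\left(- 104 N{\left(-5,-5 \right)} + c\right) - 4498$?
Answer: $-3899$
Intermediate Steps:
$\left(- 104 N{\left(-5,-5 \right)} + c\right) - 4498 = \left(\left(-104\right) \left(-5\right) + 79\right) - 4498 = \left(520 + 79\right) - 4498 = 599 - 4498 = -3899$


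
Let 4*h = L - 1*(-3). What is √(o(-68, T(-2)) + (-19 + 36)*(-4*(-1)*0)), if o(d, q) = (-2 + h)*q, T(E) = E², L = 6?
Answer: 1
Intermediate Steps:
h = 9/4 (h = (6 - 1*(-3))/4 = (6 + 3)/4 = (¼)*9 = 9/4 ≈ 2.2500)
o(d, q) = q/4 (o(d, q) = (-2 + 9/4)*q = q/4)
√(o(-68, T(-2)) + (-19 + 36)*(-4*(-1)*0)) = √((¼)*(-2)² + (-19 + 36)*(-4*(-1)*0)) = √((¼)*4 + 17*(4*0)) = √(1 + 17*0) = √(1 + 0) = √1 = 1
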